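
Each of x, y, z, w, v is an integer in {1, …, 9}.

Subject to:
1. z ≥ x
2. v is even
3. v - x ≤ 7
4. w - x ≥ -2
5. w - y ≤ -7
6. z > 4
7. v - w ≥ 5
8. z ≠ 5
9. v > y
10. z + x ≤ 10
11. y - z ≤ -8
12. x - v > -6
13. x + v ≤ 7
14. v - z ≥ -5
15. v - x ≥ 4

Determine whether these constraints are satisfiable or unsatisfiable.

Constraints 3, 4, 5, 11, and 14 give y − w ≥ 7, w − x ≥ -2, x − v ≥ -7, v − z ≥ -5, z − y ≥ 8.
Adding all 5 inequalities: the left sides telescope to 0, and the right sides sum to 7 + (-2) + (-7) + (-5) + 8 = 1. So 0 ≥ 1, which is false.

Unsatisfiable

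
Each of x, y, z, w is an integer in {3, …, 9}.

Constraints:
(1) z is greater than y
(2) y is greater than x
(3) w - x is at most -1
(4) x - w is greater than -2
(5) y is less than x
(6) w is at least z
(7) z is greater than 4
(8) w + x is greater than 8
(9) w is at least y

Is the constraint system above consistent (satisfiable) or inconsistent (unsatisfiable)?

Unsatisfiable

Constraints 1, 2, 3, and 6 give y < z, z ≤ w, w < x, x < y. Chaining: y < z ≤ w < x < y, which forces y < y — impossible.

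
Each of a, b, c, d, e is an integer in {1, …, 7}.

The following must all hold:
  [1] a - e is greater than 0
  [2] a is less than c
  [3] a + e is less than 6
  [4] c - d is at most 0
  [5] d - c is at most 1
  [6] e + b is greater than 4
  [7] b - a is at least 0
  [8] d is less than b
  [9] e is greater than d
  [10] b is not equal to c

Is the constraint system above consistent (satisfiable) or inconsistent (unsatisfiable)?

Constraints 1, 2, 4, and 9 give d < e, e < a, a < c, c ≤ d. Chaining: d < e < a < c ≤ d, which forces d < d — impossible.

Unsatisfiable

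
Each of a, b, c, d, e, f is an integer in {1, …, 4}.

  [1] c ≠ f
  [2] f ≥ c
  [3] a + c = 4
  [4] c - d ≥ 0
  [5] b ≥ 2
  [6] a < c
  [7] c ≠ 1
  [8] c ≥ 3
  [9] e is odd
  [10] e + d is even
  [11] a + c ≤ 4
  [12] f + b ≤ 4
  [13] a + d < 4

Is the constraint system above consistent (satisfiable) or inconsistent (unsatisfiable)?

From constraints 2 and 8: f ≥ c ≥ 3. From constraint 5: b ≥ 2. Hence f + b ≥ 5. But constraint 12 requires f + b ≤ 4, and 4 < 5. Contradiction.

Unsatisfiable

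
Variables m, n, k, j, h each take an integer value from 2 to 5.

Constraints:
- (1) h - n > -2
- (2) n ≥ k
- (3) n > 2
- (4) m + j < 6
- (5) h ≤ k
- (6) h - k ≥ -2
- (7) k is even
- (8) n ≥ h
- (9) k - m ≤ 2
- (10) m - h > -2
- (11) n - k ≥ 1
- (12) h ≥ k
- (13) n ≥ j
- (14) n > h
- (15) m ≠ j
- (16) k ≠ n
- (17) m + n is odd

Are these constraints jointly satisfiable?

Take m = 2, n = 3, k = 2, j = 3, h = 2. Then constraint 1: h - n = -1; constraint 4: m + j = 5; constraint 6: h - k = 0, and every other listed constraint is also met.

Satisfiable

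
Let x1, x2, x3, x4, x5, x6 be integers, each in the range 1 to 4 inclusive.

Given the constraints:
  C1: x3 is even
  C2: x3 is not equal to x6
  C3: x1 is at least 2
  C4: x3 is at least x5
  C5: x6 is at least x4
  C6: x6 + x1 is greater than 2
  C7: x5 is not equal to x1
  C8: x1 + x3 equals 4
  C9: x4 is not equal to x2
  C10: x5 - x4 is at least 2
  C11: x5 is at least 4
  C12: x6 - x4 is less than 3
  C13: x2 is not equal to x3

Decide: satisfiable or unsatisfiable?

Unsatisfiable

From constraint 3: x1 ≥ 2. From constraints 4 and 11: x3 ≥ x5 ≥ 4. Hence x1 + x3 ≥ 6. But constraint 8 requires x1 + x3 = 4, and 4 < 6. Contradiction.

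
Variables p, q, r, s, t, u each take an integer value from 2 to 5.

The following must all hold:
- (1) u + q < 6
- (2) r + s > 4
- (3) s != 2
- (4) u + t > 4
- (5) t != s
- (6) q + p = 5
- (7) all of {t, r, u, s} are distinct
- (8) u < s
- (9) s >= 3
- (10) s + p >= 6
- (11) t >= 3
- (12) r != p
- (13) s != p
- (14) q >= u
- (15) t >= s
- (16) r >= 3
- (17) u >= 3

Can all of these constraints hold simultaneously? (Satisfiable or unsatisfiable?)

Unsatisfiable

Constraints 9, 11, 16, and 17 confine each of t, r, u, s to the 3 values {3, …, 5} (the domain already gives each ≤ 5).
Constraint 7 requires all 4 of them to be distinct, but only 3 values are available — impossible by the pigeonhole principle.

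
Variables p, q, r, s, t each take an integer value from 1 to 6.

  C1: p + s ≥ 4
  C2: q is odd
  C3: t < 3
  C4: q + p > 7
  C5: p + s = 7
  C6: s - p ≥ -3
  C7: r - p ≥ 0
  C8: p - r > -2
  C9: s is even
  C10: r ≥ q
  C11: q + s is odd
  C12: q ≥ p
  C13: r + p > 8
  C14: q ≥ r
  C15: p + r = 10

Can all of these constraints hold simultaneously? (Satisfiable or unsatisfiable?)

Satisfiable

One satisfying assignment is p = 5, q = 5, r = 5, s = 2, t = 2.
For the less obvious constraints — constraint 1: p + s = 7; constraint 4: q + p = 10; constraint 5: p + s = 7 — and the others hold by inspection.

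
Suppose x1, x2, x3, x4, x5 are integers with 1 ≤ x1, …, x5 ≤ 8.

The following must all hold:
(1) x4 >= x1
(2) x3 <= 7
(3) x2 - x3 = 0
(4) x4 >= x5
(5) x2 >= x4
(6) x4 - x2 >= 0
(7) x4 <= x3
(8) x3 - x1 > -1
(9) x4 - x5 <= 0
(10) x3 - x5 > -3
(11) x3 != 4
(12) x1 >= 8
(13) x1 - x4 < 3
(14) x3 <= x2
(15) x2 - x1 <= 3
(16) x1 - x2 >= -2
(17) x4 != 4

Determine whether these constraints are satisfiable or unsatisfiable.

From constraints 1 and 12: x4 ≥ x1 and x1 ≥ 8, so x4 ≥ 8. From constraints 2 and 7: x4 ≤ x3 and x3 ≤ 7, so x4 ≤ 7. But 7 < 8, so no value of x4 works.

Unsatisfiable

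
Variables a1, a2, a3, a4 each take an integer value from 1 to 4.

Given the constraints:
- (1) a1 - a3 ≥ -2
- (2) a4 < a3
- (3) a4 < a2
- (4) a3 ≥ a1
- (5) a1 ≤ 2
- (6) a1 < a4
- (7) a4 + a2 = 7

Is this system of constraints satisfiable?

The assignment a1 = 2, a2 = 4, a3 = 4, a4 = 3 works:
  constraint 1 holds since a1 - a3 = -2.
  constraint 7 holds since a4 + a2 = 7.
The rest check out directly.

Satisfiable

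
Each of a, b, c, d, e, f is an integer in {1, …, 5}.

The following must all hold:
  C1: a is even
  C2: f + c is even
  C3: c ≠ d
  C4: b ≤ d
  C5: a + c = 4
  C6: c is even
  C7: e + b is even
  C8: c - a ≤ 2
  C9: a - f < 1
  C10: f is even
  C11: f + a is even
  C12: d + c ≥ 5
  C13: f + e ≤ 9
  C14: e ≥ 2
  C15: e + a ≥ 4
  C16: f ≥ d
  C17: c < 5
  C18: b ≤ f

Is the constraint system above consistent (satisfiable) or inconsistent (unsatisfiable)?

The assignment a = 2, b = 1, c = 2, d = 4, e = 3, f = 4 works:
  constraint 5 holds since a + c = 4.
  constraint 8 holds since c - a = 0.
The rest check out directly.

Satisfiable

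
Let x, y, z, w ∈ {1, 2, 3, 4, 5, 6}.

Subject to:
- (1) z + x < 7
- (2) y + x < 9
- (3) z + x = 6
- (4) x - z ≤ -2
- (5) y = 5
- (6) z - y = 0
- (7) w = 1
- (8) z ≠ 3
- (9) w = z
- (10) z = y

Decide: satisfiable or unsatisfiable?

Unsatisfiable

Constraint 7 fixes w = 1 and constraint 5 fixes y = 5. Constraints 9 and 10 give w = z = y, so w = y. But 1 ≠ 5 — contradiction.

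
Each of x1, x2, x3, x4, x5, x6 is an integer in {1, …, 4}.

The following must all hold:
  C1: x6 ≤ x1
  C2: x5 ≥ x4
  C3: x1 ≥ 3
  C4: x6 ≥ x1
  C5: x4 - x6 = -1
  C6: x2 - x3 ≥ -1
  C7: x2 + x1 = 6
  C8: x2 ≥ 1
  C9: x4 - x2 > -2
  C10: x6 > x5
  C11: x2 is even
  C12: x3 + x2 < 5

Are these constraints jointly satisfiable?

Take x1 = 4, x2 = 2, x3 = 2, x4 = 3, x5 = 3, x6 = 4. Then constraint 5: x4 - x6 = -1; constraint 6: x2 - x3 = 0; constraint 7: x2 + x1 = 6, and every other listed constraint is also met.

Satisfiable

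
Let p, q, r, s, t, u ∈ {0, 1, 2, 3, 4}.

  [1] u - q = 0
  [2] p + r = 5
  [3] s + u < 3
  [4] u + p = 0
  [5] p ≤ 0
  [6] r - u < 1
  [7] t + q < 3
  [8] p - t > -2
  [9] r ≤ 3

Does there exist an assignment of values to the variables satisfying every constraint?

Unsatisfiable

From constraint 5: p ≤ 0. From constraint 9: r ≤ 3. Hence p + r ≤ 3. But constraint 2 requires p + r = 5, and 5 > 3. Contradiction.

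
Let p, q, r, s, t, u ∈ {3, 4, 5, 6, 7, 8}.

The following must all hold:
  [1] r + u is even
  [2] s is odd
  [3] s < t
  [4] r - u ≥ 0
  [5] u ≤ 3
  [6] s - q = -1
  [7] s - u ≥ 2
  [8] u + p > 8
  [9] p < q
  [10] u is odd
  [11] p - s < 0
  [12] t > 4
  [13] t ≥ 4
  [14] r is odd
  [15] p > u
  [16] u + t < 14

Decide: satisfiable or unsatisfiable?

Satisfiable

Take p = 6, q = 8, r = 5, s = 7, t = 8, u = 3. Then constraint 4: r - u = 2; constraint 6: s - q = -1; constraint 7: s - u = 4, and every other listed constraint is also met.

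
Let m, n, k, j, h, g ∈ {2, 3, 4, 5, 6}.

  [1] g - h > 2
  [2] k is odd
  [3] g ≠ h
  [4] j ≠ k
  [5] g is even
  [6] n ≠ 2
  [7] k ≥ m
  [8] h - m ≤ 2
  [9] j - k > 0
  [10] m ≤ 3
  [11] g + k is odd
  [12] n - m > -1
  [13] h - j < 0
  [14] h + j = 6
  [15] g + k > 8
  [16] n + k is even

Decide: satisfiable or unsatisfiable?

The assignment m = 3, n = 3, k = 3, j = 4, h = 2, g = 6 works:
  constraint 1 holds since g - h = 4.
  constraint 8 holds since h - m = -1.
The rest check out directly.

Satisfiable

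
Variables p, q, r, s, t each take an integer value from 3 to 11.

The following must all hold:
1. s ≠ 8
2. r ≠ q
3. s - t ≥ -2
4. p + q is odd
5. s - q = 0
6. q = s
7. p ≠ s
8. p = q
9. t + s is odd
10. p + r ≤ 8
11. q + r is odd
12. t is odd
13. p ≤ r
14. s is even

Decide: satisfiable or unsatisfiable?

Unsatisfiable

From constraints 6 and 8, p = q = s, so p = s. But constraint 7 says p ≠ s. Contradiction.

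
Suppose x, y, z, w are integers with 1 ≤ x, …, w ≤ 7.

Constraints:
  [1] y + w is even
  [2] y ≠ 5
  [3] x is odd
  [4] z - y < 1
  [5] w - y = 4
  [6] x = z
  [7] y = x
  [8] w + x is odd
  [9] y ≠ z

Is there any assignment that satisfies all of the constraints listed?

From constraints 6 and 7, y = x = z, so y = z. But constraint 9 says y ≠ z. Contradiction.

Unsatisfiable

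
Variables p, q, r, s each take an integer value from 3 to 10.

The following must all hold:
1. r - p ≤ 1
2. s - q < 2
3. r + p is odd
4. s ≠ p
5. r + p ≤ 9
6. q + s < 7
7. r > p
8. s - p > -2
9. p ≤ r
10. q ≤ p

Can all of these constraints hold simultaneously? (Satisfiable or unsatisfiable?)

Setting (p, q, r, s) = (4, 3, 5, 3) satisfies everything: constraint 1: r - p = 1; constraint 2: s - q = 0; constraint 5: r + p = 9, and the others follow.

Satisfiable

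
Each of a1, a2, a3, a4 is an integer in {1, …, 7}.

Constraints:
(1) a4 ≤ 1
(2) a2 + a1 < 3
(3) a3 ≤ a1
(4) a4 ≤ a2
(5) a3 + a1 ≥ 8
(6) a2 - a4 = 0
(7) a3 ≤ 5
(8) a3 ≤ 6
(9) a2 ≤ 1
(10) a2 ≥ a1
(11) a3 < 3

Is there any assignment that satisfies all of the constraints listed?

Unsatisfiable

From constraint 8: a3 ≤ 6. From constraints 9 and 10: a1 ≤ a2 ≤ 1. Hence a3 + a1 ≤ 7. But constraint 5 requires a3 + a1 ≥ 8, and 8 > 7. Contradiction.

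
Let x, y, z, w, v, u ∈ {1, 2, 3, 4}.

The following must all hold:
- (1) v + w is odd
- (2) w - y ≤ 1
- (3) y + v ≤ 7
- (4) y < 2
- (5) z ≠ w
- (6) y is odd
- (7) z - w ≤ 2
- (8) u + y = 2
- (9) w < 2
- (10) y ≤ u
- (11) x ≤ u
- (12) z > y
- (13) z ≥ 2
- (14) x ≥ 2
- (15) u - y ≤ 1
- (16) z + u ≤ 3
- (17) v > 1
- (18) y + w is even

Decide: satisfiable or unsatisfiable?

Unsatisfiable

From constraint 13: z ≥ 2. From constraints 11 and 14: u ≥ x ≥ 2. Hence z + u ≥ 4. But constraint 16 requires z + u ≤ 3, and 3 < 4. Contradiction.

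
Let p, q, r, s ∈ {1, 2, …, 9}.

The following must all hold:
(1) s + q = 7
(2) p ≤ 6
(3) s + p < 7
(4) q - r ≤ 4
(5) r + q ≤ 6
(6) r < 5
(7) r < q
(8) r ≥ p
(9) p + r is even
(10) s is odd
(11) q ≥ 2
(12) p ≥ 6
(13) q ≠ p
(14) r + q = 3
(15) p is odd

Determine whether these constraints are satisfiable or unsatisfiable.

Unsatisfiable

From constraints 8 and 12: r ≥ p ≥ 6. From constraint 11: q ≥ 2. Hence r + q ≥ 8. But constraint 5 requires r + q ≤ 6, and 6 < 8. Contradiction.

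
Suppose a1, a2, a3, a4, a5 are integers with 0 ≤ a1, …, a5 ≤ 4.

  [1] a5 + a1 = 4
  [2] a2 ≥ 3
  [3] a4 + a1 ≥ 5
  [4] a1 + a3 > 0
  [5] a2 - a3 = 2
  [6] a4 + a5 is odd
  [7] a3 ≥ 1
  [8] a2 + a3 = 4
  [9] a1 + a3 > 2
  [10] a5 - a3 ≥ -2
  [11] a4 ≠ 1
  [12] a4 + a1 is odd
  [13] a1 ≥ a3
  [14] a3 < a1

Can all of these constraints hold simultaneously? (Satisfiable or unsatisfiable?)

Satisfiable

One satisfying assignment is a1 = 2, a2 = 3, a3 = 1, a4 = 3, a5 = 2.
For the less obvious constraints — constraint 1: a5 + a1 = 4; constraint 3: a4 + a1 = 5; constraint 4: a1 + a3 = 3 — and the others hold by inspection.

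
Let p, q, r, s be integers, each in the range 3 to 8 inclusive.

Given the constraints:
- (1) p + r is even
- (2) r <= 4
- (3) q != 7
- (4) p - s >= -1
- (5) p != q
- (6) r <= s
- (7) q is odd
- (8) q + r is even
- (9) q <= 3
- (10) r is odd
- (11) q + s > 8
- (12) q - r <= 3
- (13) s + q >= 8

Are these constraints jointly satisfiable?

The assignment p = 7, q = 3, r = 3, s = 7 works:
  constraint 4 holds since p - s = 0.
  constraint 11 holds since q + s = 10.
The rest check out directly.

Satisfiable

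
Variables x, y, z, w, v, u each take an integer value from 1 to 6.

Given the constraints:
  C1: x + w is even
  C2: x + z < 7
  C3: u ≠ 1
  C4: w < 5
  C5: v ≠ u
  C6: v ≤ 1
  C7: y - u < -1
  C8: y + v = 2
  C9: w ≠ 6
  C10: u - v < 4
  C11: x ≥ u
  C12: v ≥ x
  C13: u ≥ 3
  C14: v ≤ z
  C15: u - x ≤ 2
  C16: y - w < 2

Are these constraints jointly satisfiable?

From constraints 11 and 13: x ≥ u and u ≥ 3, so x ≥ 3. From constraints 6 and 12: x ≤ v and v ≤ 1, so x ≤ 1. But 1 < 3, so no value of x works.

Unsatisfiable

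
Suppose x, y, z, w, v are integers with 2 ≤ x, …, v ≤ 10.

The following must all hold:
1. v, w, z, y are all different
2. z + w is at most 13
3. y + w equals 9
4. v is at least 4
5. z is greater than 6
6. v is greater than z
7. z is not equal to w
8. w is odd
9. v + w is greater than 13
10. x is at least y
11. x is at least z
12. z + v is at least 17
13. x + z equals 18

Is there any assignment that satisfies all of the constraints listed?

The assignment x = 10, y = 4, z = 8, w = 5, v = 10 works:
  constraint 2 holds since z + w = 13.
  constraint 3 holds since y + w = 9.
The rest check out directly.

Satisfiable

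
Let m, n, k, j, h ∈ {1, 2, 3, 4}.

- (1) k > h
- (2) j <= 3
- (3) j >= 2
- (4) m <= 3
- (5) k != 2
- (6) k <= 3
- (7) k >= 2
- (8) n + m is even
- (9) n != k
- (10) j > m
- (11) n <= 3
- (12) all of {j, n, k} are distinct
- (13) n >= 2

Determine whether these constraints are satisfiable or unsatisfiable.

Constraints 2, 3, 6, 7, 11, and 13 confine each of j, n, k to the 2 values {2, 3}.
Constraint 12 requires all 3 of them to be distinct, but only 2 values are available — impossible by the pigeonhole principle.

Unsatisfiable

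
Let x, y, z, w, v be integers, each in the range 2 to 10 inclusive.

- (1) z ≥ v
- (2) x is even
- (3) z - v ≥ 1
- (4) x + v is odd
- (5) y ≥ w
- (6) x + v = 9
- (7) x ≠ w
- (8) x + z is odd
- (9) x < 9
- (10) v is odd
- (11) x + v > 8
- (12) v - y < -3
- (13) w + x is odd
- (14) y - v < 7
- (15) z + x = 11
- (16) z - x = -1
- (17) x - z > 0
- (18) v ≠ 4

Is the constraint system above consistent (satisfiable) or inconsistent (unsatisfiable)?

Try x = 6, y = 7, z = 5, w = 3, v = 3.
Check constraint 3: z - v = 2; constraint 6: x + v = 9. The remaining constraints are straightforward to verify.

Satisfiable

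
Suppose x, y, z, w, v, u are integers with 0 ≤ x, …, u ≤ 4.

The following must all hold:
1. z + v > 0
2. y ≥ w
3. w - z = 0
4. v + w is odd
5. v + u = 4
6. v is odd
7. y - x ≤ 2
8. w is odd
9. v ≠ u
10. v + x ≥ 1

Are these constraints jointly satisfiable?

Constraint 6 makes v odd and constraint 8 makes w odd, so v + w must be even. Constraint 4 says v + w is odd — contradiction.

Unsatisfiable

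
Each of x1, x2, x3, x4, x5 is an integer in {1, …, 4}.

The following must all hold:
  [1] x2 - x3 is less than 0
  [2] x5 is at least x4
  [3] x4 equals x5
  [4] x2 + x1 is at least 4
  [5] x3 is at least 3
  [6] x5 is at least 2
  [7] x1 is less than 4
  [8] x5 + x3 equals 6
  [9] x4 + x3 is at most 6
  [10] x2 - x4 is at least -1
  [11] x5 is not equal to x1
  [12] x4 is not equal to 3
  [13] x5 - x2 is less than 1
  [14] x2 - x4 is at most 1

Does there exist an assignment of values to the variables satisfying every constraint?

Satisfiable

Try x1 = 1, x2 = 3, x3 = 4, x4 = 2, x5 = 2.
Check constraint 1: x2 - x3 = -1; constraint 4: x2 + x1 = 4; constraint 8: x5 + x3 = 6. The remaining constraints are straightforward to verify.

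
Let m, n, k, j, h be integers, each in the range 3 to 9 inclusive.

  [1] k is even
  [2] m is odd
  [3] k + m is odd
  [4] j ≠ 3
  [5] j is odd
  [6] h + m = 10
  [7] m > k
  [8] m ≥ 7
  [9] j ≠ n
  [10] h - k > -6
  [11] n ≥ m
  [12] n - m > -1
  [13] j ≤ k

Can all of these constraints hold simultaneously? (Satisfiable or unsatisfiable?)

Try m = 7, n = 7, k = 6, j = 5, h = 3.
Check constraint 6: h + m = 10; constraint 10: h - k = -3; constraint 12: n - m = 0. The remaining constraints are straightforward to verify.

Satisfiable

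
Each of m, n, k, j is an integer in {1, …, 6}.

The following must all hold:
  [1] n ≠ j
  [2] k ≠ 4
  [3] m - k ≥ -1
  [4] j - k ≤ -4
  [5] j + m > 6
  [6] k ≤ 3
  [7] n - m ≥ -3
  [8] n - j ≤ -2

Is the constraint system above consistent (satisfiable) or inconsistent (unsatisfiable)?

Unsatisfiable

Constraints 3, 4, 7, and 8 give m − k ≥ -1, k − j ≥ 4, j − n ≥ 2, n − m ≥ -3.
Adding all 4 inequalities: the left sides telescope to 0, and the right sides sum to (-1) + 4 + 2 + (-3) = 2. So 0 ≥ 2, which is false.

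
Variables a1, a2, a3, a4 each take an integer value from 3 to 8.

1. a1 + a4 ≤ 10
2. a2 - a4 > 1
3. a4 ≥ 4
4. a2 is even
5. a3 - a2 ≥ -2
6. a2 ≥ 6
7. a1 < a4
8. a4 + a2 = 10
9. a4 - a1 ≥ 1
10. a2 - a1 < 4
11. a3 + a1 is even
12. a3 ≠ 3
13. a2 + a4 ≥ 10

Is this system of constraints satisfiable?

Take a1 = 3, a2 = 6, a3 = 7, a4 = 4. Then constraint 1: a1 + a4 = 7; constraint 2: a2 - a4 = 2; constraint 5: a3 - a2 = 1, and every other listed constraint is also met.

Satisfiable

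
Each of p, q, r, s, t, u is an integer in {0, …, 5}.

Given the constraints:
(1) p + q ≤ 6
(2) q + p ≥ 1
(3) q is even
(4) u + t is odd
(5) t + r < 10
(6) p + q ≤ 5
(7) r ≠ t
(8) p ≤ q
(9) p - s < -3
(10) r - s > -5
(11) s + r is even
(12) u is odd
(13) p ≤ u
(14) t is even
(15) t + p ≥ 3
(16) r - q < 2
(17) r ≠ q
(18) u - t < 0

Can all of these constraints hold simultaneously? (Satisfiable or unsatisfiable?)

One satisfying assignment is p = 0, q = 4, r = 3, s = 5, t = 4, u = 3.
For the less obvious constraints — constraint 1: p + q = 4; constraint 2: q + p = 4; constraint 5: t + r = 7 — and the others hold by inspection.

Satisfiable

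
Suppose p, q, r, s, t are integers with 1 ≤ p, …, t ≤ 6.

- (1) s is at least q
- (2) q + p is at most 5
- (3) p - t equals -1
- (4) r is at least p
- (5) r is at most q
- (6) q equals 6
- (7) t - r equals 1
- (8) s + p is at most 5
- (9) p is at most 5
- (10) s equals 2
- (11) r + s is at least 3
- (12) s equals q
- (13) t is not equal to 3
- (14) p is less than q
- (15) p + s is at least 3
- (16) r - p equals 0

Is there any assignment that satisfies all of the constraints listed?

Constraint 10 fixes s = 2 and constraint 6 fixes q = 6, but constraint 12 requires s = q. Since 2 ≠ 6, contradiction.

Unsatisfiable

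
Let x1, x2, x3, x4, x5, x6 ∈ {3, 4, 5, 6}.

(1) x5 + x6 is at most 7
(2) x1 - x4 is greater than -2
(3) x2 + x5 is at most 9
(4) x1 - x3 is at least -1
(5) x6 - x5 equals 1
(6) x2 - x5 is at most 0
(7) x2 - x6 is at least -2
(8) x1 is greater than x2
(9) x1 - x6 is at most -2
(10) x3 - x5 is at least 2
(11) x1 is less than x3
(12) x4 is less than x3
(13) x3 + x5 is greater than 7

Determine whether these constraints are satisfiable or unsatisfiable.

Unsatisfiable

Constraints 4, 6, 7, 9, and 10 give x2 − x6 ≥ -2, x6 − x1 ≥ 2, x1 − x3 ≥ -1, x3 − x5 ≥ 2, x5 − x2 ≥ 0.
Adding all 5 inequalities: the left sides telescope to 0, and the right sides sum to (-2) + 2 + (-1) + 2 + 0 = 1. So 0 ≥ 1, which is false.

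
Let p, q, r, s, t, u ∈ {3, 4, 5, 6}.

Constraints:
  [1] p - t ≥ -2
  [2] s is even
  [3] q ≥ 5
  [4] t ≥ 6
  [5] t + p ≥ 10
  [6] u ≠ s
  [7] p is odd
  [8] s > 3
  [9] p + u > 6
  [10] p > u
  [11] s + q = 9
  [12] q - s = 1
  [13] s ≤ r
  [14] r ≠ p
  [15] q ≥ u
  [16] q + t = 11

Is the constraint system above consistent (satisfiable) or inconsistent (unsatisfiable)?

Try p = 5, q = 5, r = 6, s = 4, t = 6, u = 3.
Check constraint 1: p - t = -1; constraint 5: t + p = 11; constraint 9: p + u = 8. The remaining constraints are straightforward to verify.

Satisfiable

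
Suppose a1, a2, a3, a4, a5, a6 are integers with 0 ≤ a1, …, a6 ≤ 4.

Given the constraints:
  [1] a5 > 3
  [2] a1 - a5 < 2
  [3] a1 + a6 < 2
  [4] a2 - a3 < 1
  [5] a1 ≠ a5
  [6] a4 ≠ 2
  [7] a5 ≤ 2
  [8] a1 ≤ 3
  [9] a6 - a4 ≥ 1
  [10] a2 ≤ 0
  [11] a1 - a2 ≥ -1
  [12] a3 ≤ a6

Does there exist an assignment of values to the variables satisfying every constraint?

Unsatisfiable

From constraint 1: a5 ≥ 4. From constraint 7: a5 ≤ 2. But 2 < 4, so no value of a5 works.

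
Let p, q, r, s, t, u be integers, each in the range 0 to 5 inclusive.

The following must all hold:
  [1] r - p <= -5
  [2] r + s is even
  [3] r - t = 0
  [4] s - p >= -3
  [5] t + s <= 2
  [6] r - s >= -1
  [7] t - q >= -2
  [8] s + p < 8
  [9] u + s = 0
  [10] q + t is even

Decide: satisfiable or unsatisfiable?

Constraints 1, 4, and 6 give r − s ≥ -1, s − p ≥ -3, p − r ≥ 5.
Adding all 3 inequalities: the left sides telescope to 0, and the right sides sum to (-1) + (-3) + 5 = 1. So 0 ≥ 1, which is false.

Unsatisfiable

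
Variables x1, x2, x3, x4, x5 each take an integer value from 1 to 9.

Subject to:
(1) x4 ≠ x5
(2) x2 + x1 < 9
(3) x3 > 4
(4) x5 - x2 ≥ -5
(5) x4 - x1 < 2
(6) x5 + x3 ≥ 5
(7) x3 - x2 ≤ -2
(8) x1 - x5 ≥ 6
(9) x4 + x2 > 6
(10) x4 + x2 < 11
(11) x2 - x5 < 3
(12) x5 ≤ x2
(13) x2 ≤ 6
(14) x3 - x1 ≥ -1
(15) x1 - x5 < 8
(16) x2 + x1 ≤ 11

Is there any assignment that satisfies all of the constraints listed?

Constraints 4, 7, 8, and 14 give x1 − x5 ≥ 6, x5 − x2 ≥ -5, x2 − x3 ≥ 2, x3 − x1 ≥ -1.
Adding all 4 inequalities: the left sides telescope to 0, and the right sides sum to 6 + (-5) + 2 + (-1) = 2. So 0 ≥ 2, which is false.

Unsatisfiable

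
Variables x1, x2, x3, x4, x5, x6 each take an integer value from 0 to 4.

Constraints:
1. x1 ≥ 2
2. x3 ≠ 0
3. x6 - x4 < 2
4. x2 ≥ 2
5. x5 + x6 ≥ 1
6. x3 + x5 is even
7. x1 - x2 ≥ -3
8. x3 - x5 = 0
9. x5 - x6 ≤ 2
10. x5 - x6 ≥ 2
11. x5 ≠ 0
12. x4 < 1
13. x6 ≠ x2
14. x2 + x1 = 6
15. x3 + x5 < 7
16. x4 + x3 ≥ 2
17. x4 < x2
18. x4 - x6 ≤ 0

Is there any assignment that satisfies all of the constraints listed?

Setting (x1, x2, x3, x4, x5, x6) = (3, 3, 3, 0, 3, 1) satisfies everything: constraint 3: x6 - x4 = 1; constraint 5: x5 + x6 = 4; constraint 7: x1 - x2 = 0, and the others follow.

Satisfiable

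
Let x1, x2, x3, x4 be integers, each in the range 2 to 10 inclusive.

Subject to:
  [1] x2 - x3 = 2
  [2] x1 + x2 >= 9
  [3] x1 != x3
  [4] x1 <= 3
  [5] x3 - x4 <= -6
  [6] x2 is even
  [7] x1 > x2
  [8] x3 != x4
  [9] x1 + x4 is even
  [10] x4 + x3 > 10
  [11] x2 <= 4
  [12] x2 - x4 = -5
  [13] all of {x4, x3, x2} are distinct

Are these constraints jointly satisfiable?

From constraint 4: x1 ≤ 3. From constraint 11: x2 ≤ 4. Hence x1 + x2 ≤ 7. But constraint 2 requires x1 + x2 ≥ 9, and 9 > 7. Contradiction.

Unsatisfiable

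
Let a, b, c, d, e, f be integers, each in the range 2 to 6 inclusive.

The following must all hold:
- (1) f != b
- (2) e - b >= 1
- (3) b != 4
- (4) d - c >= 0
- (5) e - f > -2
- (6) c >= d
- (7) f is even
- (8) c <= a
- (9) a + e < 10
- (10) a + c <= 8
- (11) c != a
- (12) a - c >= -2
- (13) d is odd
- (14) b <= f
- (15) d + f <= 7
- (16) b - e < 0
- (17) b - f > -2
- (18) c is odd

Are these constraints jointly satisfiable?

Try a = 4, b = 3, c = 3, d = 3, e = 4, f = 4.
Check constraint 2: e - b = 1; constraint 4: d - c = 0. The remaining constraints are straightforward to verify.

Satisfiable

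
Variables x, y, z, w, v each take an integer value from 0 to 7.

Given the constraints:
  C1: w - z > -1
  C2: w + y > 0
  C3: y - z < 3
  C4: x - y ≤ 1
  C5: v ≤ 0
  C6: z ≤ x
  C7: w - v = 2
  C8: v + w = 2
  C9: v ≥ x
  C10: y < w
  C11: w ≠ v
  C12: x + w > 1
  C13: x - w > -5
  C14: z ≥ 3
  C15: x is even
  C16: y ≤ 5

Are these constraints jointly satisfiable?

From constraints 6 and 14: x ≥ z and z ≥ 3, so x ≥ 3. From constraints 5 and 9: x ≤ v and v ≤ 0, so x ≤ 0. But 0 < 3, so no value of x works.

Unsatisfiable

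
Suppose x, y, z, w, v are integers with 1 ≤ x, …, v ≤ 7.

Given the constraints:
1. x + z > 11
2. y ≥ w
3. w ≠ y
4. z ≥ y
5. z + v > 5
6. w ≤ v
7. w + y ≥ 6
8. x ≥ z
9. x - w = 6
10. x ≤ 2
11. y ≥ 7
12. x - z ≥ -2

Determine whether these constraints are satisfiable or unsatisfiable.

Unsatisfiable

From constraints 4 and 11: z ≥ y and y ≥ 7, so z ≥ 7. From constraints 8 and 10: z ≤ x and x ≤ 2, so z ≤ 2. But 2 < 7, so no value of z works.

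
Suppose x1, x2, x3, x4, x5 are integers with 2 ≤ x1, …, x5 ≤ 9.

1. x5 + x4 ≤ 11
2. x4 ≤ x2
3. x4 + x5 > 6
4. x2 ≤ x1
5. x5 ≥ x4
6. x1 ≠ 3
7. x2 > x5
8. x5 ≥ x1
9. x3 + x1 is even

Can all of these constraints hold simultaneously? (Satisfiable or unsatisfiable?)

Unsatisfiable

Constraints 4, 7, and 8 give x1 ≤ x5, x5 < x2, x2 ≤ x1. Chaining: x1 ≤ x5 < x2 ≤ x1, which forces x1 < x1 — impossible.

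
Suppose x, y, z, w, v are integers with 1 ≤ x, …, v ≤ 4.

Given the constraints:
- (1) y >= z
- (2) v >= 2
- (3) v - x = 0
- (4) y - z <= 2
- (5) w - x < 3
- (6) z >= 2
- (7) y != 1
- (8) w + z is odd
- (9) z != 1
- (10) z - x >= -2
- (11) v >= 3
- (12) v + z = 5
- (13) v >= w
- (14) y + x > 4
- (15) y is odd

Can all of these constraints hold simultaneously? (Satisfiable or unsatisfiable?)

Take x = 3, y = 3, z = 2, w = 3, v = 3. Then constraint 3: v - x = 0; constraint 4: y - z = 1; constraint 5: w - x = 0, and every other listed constraint is also met.

Satisfiable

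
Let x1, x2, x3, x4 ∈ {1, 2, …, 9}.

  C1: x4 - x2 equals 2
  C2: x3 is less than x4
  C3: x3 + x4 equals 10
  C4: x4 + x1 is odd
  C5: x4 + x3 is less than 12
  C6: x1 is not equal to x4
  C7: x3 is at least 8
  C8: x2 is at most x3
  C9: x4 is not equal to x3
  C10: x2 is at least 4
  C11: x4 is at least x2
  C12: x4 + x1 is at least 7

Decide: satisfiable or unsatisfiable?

From constraint 7: x3 ≥ 8. From constraints 10 and 11: x4 ≥ x2 ≥ 4. Hence x3 + x4 ≥ 12. But constraint 3 requires x3 + x4 = 10, and 10 < 12. Contradiction.

Unsatisfiable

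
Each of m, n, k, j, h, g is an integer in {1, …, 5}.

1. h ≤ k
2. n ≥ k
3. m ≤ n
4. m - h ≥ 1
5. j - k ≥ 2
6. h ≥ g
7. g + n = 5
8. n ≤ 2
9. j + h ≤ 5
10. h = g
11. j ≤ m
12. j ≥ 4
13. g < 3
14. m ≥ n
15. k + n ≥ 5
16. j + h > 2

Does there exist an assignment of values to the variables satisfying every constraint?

From constraints 11 and 12: m ≥ j and j ≥ 4, so m ≥ 4. From constraints 3 and 8: m ≤ n and n ≤ 2, so m ≤ 2. But 2 < 4, so no value of m works.

Unsatisfiable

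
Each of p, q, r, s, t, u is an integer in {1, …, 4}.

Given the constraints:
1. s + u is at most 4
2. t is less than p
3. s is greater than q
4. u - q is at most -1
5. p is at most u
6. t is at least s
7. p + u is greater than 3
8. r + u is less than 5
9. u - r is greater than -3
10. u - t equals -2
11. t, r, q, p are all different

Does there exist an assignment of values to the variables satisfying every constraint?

Constraints 2, 3, 4, 5, and 6 give u < q, q < s, s ≤ t, t < p, p ≤ u. Chaining: u < q < s ≤ t < p ≤ u, which forces u < u — impossible.

Unsatisfiable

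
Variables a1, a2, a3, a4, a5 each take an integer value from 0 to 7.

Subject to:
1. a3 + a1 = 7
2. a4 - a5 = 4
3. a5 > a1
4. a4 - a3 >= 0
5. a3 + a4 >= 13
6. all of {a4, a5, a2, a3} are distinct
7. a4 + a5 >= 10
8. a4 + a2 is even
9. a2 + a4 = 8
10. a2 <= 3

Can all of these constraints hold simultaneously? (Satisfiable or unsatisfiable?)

Satisfiable

The assignment a1 = 1, a2 = 1, a3 = 6, a4 = 7, a5 = 3 works:
  constraint 1 holds since a3 + a1 = 7.
  constraint 2 holds since a4 - a5 = 4.
The rest check out directly.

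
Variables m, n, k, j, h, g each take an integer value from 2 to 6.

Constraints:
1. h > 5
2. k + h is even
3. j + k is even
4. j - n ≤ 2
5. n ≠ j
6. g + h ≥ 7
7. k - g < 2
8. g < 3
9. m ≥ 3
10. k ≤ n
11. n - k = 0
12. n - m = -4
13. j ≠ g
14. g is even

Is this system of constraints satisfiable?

Satisfiable

Try m = 6, n = 2, k = 2, j = 4, h = 6, g = 2.
Check constraint 4: j - n = 2; constraint 6: g + h = 8; constraint 7: k - g = 0. The remaining constraints are straightforward to verify.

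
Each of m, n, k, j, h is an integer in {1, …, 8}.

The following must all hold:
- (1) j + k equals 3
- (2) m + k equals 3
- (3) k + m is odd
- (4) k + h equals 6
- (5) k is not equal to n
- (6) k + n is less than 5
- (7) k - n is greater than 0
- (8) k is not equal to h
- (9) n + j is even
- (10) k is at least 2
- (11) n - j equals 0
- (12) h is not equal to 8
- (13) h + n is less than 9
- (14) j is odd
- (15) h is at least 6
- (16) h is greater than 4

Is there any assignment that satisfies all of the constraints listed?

Unsatisfiable

From constraint 10: k ≥ 2. From constraint 15: h ≥ 6. Hence k + h ≥ 8. But constraint 4 requires k + h = 6, and 6 < 8. Contradiction.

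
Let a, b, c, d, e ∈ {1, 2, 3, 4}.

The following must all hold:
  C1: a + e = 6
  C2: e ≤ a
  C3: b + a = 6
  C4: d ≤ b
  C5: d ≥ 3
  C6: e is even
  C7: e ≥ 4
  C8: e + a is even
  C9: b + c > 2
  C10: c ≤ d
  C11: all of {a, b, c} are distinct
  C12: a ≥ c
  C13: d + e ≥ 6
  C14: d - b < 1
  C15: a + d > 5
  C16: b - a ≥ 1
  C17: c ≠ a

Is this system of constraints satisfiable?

From constraints 4 and 5: b ≥ d ≥ 3. From constraints 2 and 7: a ≥ e ≥ 4. Hence b + a ≥ 7. But constraint 3 requires b + a = 6, and 6 < 7. Contradiction.

Unsatisfiable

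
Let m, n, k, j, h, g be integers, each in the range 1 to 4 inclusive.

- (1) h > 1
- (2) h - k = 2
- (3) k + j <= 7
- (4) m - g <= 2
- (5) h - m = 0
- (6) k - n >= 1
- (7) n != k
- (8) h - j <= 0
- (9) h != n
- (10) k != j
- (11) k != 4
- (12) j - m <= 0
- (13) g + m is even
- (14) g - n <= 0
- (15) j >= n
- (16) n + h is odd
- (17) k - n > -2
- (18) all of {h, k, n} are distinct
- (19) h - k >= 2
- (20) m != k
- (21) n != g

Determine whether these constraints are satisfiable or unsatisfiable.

Unsatisfiable

Constraints 4, 6, 8, 12, 14, and 19 give k − n ≥ 1, n − g ≥ 0, g − m ≥ -2, m − j ≥ 0, j − h ≥ 0, h − k ≥ 2.
Adding all 6 inequalities: the left sides telescope to 0, and the right sides sum to 1 + 0 + (-2) + 0 + 0 + 2 = 1. So 0 ≥ 1, which is false.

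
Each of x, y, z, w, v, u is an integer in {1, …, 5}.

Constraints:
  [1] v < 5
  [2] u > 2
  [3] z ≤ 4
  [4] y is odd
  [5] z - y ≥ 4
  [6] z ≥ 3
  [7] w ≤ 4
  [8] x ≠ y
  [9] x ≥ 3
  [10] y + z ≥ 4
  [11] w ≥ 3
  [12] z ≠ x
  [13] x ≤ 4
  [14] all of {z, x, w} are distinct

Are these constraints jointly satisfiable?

Unsatisfiable

Constraints 3, 6, 7, 9, 11, and 13 confine each of z, x, w to the 2 values {3, 4}.
Constraint 14 requires all 3 of them to be distinct, but only 2 values are available — impossible by the pigeonhole principle.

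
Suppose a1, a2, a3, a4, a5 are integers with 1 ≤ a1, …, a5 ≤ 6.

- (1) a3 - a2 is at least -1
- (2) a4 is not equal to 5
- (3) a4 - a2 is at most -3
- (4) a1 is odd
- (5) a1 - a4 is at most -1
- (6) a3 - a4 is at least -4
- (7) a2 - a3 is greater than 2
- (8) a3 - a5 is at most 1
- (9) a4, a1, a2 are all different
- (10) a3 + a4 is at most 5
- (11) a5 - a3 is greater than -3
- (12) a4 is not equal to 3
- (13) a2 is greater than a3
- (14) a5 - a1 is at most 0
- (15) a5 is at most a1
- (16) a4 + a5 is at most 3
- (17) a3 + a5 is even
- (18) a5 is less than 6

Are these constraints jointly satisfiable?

Constraints 1, 3, 5, 8, and 14 give a1 − a5 ≥ 0, a5 − a3 ≥ -1, a3 − a2 ≥ -1, a2 − a4 ≥ 3, a4 − a1 ≥ 1.
Adding all 5 inequalities: the left sides telescope to 0, and the right sides sum to 0 + (-1) + (-1) + 3 + 1 = 2. So 0 ≥ 2, which is false.

Unsatisfiable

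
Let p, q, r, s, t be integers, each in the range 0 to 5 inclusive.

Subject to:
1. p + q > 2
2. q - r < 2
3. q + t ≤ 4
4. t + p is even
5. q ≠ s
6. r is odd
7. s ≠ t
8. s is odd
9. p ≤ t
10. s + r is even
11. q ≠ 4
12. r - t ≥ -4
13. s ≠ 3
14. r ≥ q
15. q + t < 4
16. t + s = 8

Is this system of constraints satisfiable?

Satisfiable

Try p = 3, q = 0, r = 1, s = 5, t = 3.
Check constraint 1: p + q = 3; constraint 2: q - r = -1; constraint 3: q + t = 3. The remaining constraints are straightforward to verify.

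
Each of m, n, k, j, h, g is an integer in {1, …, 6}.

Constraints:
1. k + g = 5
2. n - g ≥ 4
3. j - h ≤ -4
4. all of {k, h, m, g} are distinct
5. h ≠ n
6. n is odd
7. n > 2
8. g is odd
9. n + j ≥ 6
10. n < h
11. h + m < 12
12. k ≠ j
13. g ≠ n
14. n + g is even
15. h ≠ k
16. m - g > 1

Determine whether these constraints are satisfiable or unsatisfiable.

Satisfiable

Setting (m, n, k, j, h, g) = (5, 5, 4, 2, 6, 1) satisfies everything: constraint 1: k + g = 5; constraint 2: n - g = 4, and the others follow.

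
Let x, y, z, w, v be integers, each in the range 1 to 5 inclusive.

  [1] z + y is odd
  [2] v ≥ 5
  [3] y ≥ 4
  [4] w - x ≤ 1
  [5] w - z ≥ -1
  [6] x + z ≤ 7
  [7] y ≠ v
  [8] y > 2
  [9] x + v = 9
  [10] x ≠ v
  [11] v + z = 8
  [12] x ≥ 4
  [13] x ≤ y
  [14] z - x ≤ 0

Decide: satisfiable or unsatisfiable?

Satisfiable

One satisfying assignment is x = 4, y = 4, z = 3, w = 4, v = 5.
For the less obvious constraints — constraint 4: w - x = 0; constraint 5: w - z = 1; constraint 6: x + z = 7 — and the others hold by inspection.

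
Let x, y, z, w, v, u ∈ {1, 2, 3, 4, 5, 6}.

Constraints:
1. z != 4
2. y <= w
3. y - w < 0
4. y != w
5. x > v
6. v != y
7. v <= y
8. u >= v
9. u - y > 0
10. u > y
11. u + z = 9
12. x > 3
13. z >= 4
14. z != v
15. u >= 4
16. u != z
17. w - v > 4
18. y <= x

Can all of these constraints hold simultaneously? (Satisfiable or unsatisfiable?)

One satisfying assignment is x = 5, y = 3, z = 5, w = 6, v = 1, u = 4.
For the less obvious constraints — constraint 3: y - w = -3; constraint 9: u - y = 1; constraint 11: u + z = 9 — and the others hold by inspection.

Satisfiable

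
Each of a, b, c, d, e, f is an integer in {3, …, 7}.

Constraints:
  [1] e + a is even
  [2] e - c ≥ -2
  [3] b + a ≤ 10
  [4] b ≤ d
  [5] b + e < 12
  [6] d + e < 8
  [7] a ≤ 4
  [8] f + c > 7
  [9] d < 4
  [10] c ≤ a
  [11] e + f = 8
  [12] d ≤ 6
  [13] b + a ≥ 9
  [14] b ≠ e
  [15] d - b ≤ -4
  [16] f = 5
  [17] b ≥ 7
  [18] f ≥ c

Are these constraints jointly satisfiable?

From constraint 17: b ≥ 7. From constraints 4 and 12: b ≤ d and d ≤ 6, so b ≤ 6. But 6 < 7, so no value of b works.

Unsatisfiable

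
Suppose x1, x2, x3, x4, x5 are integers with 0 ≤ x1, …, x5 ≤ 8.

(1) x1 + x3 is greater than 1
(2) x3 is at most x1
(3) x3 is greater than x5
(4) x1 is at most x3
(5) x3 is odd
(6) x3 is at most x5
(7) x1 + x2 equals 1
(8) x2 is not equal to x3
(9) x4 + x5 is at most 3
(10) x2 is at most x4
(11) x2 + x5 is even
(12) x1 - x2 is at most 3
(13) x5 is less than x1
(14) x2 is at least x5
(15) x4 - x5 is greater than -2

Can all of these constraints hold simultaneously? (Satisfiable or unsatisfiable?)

Constraints 4, 6, and 13 give x5 < x1, x1 ≤ x3, x3 ≤ x5. Chaining: x5 < x1 ≤ x3 ≤ x5, which forces x5 < x5 — impossible.

Unsatisfiable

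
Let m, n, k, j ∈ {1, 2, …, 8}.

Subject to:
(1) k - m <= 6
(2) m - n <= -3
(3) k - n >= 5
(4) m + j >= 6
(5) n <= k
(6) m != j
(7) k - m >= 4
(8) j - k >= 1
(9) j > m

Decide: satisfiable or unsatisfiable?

Constraints 1, 2, and 3 give m − k ≥ -6, k − n ≥ 5, n − m ≥ 3.
Adding all 3 inequalities: the left sides telescope to 0, and the right sides sum to (-6) + 5 + 3 = 2. So 0 ≥ 2, which is false.

Unsatisfiable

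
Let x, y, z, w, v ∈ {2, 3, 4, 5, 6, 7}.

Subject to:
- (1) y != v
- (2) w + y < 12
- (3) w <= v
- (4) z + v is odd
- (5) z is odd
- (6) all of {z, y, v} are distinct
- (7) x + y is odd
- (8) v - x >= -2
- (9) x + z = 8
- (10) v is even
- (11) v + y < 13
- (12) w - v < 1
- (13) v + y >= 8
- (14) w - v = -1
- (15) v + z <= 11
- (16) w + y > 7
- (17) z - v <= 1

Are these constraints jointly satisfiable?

Satisfiable

One satisfying assignment is x = 3, y = 6, z = 5, w = 3, v = 4.
For the less obvious constraints — constraint 2: w + y = 9; constraint 8: v - x = 1 — and the others hold by inspection.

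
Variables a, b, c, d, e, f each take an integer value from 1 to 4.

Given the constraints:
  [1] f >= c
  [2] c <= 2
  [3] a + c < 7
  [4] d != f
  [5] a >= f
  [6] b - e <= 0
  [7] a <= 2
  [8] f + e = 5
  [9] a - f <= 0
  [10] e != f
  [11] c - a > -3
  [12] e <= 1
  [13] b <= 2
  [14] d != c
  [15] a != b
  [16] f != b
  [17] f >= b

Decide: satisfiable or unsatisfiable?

From constraints 5 and 7: f ≤ a ≤ 2. From constraint 12: e ≤ 1. Hence f + e ≤ 3. But constraint 8 requires f + e = 5, and 5 > 3. Contradiction.

Unsatisfiable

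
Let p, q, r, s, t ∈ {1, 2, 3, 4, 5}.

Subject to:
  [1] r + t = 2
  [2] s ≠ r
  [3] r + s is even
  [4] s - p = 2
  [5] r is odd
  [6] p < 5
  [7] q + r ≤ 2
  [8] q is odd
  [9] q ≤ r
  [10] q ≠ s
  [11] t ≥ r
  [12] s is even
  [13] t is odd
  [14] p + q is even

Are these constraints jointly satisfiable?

Unsatisfiable

Constraint 5 makes r odd and constraint 12 makes s even, so r + s must be odd. Constraint 3 says r + s is even — contradiction.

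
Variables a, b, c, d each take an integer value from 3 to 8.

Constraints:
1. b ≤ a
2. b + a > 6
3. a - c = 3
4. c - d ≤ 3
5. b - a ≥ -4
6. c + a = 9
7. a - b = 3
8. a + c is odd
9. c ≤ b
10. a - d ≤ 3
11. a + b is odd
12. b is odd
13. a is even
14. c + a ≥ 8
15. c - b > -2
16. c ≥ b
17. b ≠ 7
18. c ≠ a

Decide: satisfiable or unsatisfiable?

Satisfiable

One satisfying assignment is a = 6, b = 3, c = 3, d = 3.
For the less obvious constraints — constraint 2: b + a = 9; constraint 3: a - c = 3 — and the others hold by inspection.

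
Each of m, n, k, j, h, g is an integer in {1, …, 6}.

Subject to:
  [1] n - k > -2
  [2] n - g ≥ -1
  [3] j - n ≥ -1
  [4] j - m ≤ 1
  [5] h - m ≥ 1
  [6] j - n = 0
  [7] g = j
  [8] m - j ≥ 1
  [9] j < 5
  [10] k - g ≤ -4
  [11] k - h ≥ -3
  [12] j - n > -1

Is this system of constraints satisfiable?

Constraints 2, 3, 5, 8, 10, and 11 give g − k ≥ 4, k − h ≥ -3, h − m ≥ 1, m − j ≥ 1, j − n ≥ -1, n − g ≥ -1.
Adding all 6 inequalities: the left sides telescope to 0, and the right sides sum to 4 + (-3) + 1 + 1 + (-1) + (-1) = 1. So 0 ≥ 1, which is false.

Unsatisfiable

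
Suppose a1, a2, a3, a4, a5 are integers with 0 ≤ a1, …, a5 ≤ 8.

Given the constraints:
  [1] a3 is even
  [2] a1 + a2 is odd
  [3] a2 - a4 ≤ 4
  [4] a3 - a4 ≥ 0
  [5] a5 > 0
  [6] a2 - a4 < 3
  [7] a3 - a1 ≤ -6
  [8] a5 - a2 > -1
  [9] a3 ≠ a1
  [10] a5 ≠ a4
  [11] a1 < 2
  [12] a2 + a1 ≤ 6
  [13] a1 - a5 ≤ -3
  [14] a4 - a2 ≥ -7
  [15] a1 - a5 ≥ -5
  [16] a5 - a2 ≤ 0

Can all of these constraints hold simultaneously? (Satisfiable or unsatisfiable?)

Unsatisfiable

Constraints 4, 7, 13, 14, and 16 give a1 − a3 ≥ 6, a3 − a4 ≥ 0, a4 − a2 ≥ -7, a2 − a5 ≥ 0, a5 − a1 ≥ 3.
Adding all 5 inequalities: the left sides telescope to 0, and the right sides sum to 6 + 0 + (-7) + 0 + 3 = 2. So 0 ≥ 2, which is false.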